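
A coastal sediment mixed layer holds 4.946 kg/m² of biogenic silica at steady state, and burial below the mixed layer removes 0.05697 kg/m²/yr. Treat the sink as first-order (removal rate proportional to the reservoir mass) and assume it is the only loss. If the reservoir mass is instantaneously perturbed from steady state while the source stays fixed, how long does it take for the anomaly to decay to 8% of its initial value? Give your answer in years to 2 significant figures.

For a linear reservoir the anomaly decays as exp(−t/τ) with τ = M/F = 4.946/0.05697 = 86.82 yr.
exp(−t/τ) = 0.08 ⇒ t = −τ ln(0.08) = 86.82 × 2.526 = 219.3 yr.

220 yr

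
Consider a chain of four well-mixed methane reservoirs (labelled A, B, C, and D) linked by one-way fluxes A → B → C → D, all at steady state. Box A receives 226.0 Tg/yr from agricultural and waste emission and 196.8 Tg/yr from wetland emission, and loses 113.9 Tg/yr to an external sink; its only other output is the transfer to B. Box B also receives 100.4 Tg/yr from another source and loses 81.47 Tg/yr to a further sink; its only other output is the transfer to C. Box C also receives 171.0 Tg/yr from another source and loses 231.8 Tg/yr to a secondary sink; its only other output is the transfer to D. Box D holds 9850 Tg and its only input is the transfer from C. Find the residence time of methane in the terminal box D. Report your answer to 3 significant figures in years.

Box A: F(A→B) = (226.0 + 196.8) − 113.9 = 308.90 Tg/yr.
Box B: F(B→C) = (308.90 + 100.4) − 81.47 = 327.83 Tg/yr.
Box C: F(C→D) = (327.83 + 171.0) − 231.8 = 267.03 Tg/yr.
Box D throughput = its input = 267.03 Tg/yr; τ = 9850 / 267.03 = 36.89 yr.

36.9 yr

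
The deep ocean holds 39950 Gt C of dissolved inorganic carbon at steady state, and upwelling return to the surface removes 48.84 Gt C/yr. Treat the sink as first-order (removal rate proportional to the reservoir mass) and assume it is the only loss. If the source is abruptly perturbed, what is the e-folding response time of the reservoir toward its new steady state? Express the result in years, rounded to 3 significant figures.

818 yr

For a linear reservoir the response time equals the residence time τ = M/F.
τ = 39950 / 48.84 = 818.0 yr.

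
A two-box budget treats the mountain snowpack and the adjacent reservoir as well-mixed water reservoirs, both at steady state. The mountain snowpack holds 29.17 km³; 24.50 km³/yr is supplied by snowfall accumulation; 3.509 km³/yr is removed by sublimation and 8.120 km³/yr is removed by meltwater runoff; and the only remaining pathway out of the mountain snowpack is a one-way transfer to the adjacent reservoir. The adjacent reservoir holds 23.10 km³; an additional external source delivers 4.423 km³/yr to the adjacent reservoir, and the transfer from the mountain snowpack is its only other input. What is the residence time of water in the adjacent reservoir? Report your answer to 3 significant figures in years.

1.34 yr

Balance the mountain snowpack: ΣF_in = 24.500 km³/yr.
Transfer to the adjacent reservoir = ΣF_in − (3.509 + 8.120) = 12.871 km³/yr.
Total input to the adjacent reservoir = 12.871 + 4.423 = 17.294 km³/yr; at steady state this equals its total output.
τ = M / F = 23.10 / 17.294 = 1.336 yr.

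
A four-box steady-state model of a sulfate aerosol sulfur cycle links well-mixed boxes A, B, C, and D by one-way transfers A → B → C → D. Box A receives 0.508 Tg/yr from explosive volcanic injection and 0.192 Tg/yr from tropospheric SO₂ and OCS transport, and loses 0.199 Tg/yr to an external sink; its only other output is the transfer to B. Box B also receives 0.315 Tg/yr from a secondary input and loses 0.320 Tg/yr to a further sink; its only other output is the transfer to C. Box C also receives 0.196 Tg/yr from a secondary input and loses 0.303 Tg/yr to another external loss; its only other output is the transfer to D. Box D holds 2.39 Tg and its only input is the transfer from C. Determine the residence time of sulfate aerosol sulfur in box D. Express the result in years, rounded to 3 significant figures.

6.14 yr

Box A: F(A→B) = (0.508 + 0.192) − 0.199 = 0.50100 Tg/yr.
Box B: F(B→C) = (0.50100 + 0.315) − 0.320 = 0.49600 Tg/yr.
Box C: F(C→D) = (0.49600 + 0.196) − 0.303 = 0.38900 Tg/yr.
Box D throughput = its input = 0.38900 Tg/yr; τ = 2.39 / 0.38900 = 6.144 yr.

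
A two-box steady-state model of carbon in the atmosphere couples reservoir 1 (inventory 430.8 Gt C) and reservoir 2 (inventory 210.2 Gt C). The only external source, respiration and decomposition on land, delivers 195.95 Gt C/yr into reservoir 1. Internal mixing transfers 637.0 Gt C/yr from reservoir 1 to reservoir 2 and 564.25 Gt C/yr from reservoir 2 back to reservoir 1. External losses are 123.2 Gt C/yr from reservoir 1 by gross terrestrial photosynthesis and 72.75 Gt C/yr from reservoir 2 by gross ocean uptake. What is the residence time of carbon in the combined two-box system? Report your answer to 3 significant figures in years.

3.27 yr

Residence time in the combined system uses the total inventory and the total *external* removal — internal exchanges between the two boxes cancel.
M_total = 430.8 + 210.2 = 641.00 Gt C.
ΣF_external_out = 123.2 + 72.75 = 195.95 Gt C/yr.
τ = M_total / ΣF_ext = 641.00 / 195.95 = 3.271 yr.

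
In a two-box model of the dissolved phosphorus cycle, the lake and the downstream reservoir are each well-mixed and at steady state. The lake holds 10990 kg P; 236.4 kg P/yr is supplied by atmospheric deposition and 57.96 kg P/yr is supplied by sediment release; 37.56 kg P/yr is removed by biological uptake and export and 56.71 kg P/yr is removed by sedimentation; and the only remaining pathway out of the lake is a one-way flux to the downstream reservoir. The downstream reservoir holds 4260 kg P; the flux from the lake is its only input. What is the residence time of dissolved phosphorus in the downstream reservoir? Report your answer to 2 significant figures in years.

21 yr

Balance the lake: ΣF_in = 236.4 + 57.96 = 294.36 kg P/yr.
Flux to the downstream reservoir = ΣF_in − (37.56 + 56.71) = 200.09 kg P/yr.
At steady state the output of the downstream reservoir equals its input, 200.09 kg P/yr.
τ = M / F = 4260 / 200.09 = 21.29 yr.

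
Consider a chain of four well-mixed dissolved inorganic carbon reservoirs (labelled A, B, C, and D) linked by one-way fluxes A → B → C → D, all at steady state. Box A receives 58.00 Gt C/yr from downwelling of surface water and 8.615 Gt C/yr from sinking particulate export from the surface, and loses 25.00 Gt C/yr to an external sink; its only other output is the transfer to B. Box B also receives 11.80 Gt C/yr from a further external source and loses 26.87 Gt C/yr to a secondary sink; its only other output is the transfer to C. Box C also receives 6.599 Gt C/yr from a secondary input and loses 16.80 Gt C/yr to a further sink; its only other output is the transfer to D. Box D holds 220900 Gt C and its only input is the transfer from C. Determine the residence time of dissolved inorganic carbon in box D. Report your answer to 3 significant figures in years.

13500 yr

Box A: F(A→B) = (58.00 + 8.615) − 25.00 = 41.615 Gt C/yr.
Box B: F(B→C) = (41.615 + 11.80) − 26.87 = 26.545 Gt C/yr.
Box C: F(C→D) = (26.545 + 6.599) − 16.80 = 16.344 Gt C/yr.
Box D throughput = its input = 16.344 Gt C/yr; τ = 220900 / 16.344 = 13520 yr.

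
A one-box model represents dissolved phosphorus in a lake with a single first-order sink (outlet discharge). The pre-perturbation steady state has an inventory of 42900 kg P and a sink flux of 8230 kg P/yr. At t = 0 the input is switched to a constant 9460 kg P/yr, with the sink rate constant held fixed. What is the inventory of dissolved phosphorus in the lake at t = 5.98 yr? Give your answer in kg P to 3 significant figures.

47300 kg P

τ = M₀/F₀ = 42900/8230 = 5.213 yr; rate constant k = 1/τ.
New steady state M_∞ = F₁/k = F₁·τ = 9460 × 5.213 = 49312 kg P.
M(t) = M_∞ + (M₀ − M_∞)·e^(−t/τ); t/τ = 5.98/5.213 = 1.147, so e^(−t/τ) = 0.3175.
M(t) = 49312 − 6412 × 0.3175 = 47276 kg P.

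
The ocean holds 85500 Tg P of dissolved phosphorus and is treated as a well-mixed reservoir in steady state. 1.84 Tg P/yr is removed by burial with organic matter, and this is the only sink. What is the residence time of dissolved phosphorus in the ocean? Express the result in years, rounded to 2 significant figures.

τ = M / F = 85500 / 1.84 = 46470 yr.

46000 yr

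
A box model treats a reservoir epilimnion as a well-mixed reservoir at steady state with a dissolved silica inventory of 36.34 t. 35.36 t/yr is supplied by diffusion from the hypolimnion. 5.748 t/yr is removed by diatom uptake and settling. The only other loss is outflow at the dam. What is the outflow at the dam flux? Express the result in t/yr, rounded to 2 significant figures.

At steady state ΣF_in = ΣF_out.
ΣF_in = 35.360 t/yr.
Outflow at the dam flux = ΣF_in − (5.748) = 35.360 − 5.748 = 29.61 t/yr.

30 t/yr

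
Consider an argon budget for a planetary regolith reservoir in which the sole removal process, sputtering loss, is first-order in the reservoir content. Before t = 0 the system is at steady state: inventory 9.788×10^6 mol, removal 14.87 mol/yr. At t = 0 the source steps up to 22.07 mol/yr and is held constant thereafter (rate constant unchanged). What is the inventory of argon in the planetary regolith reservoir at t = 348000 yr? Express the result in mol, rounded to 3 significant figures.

1.17×10^7 mol

Residence time τ = M₀/F₀ = 658200 yr. The eventual steady state is M_∞ = M₀·(F₁/F₀) = 9.788×10^6 × 22.07/14.87 = 1.4527×10^7 mol.
The anomaly ΔM(t) = M(t) − M_∞ decays as ΔM₀·e^(−t/τ) with ΔM₀ = 9.788×10^6 − 1.4527×10^7 = −4.739×10^6 mol.
At t = 348000 yr, e^(−t/τ) = e^(−0.5287) = 0.5894, so ΔM = −2.793×10^6 mol and M = 1.4527×10^7 − 2.793×10^6 = 1.1734×10^7 mol.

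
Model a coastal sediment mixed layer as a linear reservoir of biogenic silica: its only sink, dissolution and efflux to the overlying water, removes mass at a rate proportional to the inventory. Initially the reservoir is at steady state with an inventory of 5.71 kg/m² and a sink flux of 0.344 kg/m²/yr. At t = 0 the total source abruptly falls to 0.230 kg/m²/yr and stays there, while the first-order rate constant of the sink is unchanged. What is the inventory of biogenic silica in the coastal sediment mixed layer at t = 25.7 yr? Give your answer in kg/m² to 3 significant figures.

4.22 kg/m²

The sink rate constant is k = F₀/M₀ = 0.344/5.71 = 0.06025 yr⁻¹.
Solving dM/dt = F₁ − kM with M(0) = M₀ gives M(t) = F₁/k + (M₀ − F₁/k)·e^(−kt).
F₁/k = 0.230/0.06025 = 3.8177 kg/m²; kt = 0.06025 × 25.7 = 1.548, e^(−kt) = 0.2126.
M(25.7) = 3.8177 + (5.71 − 3.8177) × 0.2126 = 3.8177 + 0.4023 = 4.2200 kg/m².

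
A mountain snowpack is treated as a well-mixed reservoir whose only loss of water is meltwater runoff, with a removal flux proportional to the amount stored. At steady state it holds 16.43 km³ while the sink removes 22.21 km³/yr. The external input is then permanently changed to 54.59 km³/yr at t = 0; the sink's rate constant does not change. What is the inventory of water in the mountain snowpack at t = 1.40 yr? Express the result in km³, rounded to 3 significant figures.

36.8 km³

τ = M₀/F₀ = 16.43/22.21 = 0.7398 yr; rate constant k = 1/τ.
New steady state M_∞ = F₁/k = F₁·τ = 54.59 × 0.7398 = 40.383 km³.
M(t) = M_∞ + (M₀ − M_∞)·e^(−t/τ); t/τ = 1.40/0.7398 = 1.893, so e^(−t/τ) = 0.1507.
M(t) = 40.383 − 23.95 × 0.1507 = 36.774 km³.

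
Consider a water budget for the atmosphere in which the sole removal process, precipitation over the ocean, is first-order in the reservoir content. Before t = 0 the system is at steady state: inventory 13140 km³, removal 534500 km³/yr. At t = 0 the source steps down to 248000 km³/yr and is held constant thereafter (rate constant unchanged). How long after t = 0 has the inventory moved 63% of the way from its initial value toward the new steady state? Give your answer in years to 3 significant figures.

0.0244 yr

τ = M₀/F₀ = 13140/534500 = 0.02458 yr.
The remaining gap fraction is e^(−t/τ); 63% covered ⇒ e^(−t/τ) = 0.370.
t = −τ ln(0.370) = 0.02458 × 0.9943 = 0.02444 yr.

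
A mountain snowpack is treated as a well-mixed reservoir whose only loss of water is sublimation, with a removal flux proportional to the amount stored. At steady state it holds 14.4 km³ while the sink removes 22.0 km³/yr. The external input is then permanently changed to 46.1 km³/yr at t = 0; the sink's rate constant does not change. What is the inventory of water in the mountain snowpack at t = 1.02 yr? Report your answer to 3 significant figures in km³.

τ = M₀/F₀ = 14.4/22.0 = 0.6545 yr; rate constant k = 1/τ.
New steady state M_∞ = F₁/k = F₁·τ = 46.1 × 0.6545 = 30.175 km³.
M(t) = M_∞ + (M₀ − M_∞)·e^(−t/τ); t/τ = 1.02/0.6545 = 1.558, so e^(−t/τ) = 0.2105.
M(t) = 30.175 − 15.77 × 0.2105 = 26.854 km³.

26.9 km³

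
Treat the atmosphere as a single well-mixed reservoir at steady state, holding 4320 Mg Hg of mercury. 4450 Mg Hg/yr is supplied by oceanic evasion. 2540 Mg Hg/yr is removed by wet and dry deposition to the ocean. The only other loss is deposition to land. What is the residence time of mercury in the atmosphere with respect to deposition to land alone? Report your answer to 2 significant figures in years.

2.3 yr

At steady state ΣF_in = ΣF_out.
ΣF_in = 4450.0 Mg Hg/yr.
Deposition to land flux = ΣF_in − (2540) = 4450.0 − 2540 = 1910 Mg Hg/yr.
τ = M / F = 4320 / 1910 = 2.262 yr.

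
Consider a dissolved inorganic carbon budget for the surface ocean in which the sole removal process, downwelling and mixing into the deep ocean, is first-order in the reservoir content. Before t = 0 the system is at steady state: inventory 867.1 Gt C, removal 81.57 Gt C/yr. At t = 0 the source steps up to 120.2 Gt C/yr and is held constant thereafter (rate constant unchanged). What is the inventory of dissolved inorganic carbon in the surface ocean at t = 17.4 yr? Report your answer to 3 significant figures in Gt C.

The sink rate constant is k = F₀/M₀ = 81.57/867.1 = 0.09407 yr⁻¹.
Solving dM/dt = F₁ − kM with M(0) = M₀ gives M(t) = F₁/k + (M₀ − F₁/k)·e^(−kt).
F₁/k = 120.2/0.09407 = 1277.7 Gt C; kt = 0.09407 × 17.4 = 1.637, e^(−kt) = 0.1946.
M(17.4) = 1277.7 + (867.1 − 1277.7) × 0.1946 = 1277.7 − 79.91 = 1197.8 Gt C.

1200 Gt C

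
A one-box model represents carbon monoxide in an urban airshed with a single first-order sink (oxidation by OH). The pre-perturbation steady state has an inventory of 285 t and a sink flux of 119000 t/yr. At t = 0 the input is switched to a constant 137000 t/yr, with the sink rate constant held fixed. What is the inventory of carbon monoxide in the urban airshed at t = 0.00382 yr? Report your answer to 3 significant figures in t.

319 t

τ = M₀/F₀ = 285/119000 = 0.002395 yr; rate constant k = 1/τ.
New steady state M_∞ = F₁/k = F₁·τ = 137000 × 0.002395 = 328.11 t.
M(t) = M_∞ + (M₀ − M_∞)·e^(−t/τ); t/τ = 0.00382/0.002395 = 1.595, so e^(−t/τ) = 0.2029.
M(t) = 328.11 − 43.11 × 0.2029 = 319.36 t.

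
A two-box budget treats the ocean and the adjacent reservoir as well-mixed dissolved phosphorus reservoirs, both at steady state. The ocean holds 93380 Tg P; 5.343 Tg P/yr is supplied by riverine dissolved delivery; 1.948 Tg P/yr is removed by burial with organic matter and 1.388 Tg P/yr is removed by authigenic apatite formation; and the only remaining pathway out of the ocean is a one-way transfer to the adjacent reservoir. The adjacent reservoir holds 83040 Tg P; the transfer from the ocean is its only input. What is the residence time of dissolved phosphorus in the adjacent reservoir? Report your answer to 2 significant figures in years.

Balance the ocean: ΣF_in = 5.3430 Tg P/yr.
Transfer to the adjacent reservoir = ΣF_in − (1.948 + 1.388) = 2.0070 Tg P/yr.
At steady state the output of the adjacent reservoir equals its input, 2.0070 Tg P/yr.
τ = M / F = 83040 / 2.0070 = 41380 yr.

41000 yr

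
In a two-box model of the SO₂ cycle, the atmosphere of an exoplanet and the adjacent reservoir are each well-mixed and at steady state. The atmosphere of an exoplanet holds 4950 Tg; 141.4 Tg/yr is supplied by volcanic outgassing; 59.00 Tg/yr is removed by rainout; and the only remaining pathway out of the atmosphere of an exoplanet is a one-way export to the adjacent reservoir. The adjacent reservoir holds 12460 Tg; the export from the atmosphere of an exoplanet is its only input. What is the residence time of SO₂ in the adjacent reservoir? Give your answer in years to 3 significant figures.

Balance the atmosphere of an exoplanet: ΣF_in = 141.40 Tg/yr.
Export to the adjacent reservoir = ΣF_in − (59.00) = 82.400 Tg/yr.
At steady state the output of the adjacent reservoir equals its input, 82.400 Tg/yr.
τ = M / F = 12460 / 82.400 = 151.2 yr.

151 yr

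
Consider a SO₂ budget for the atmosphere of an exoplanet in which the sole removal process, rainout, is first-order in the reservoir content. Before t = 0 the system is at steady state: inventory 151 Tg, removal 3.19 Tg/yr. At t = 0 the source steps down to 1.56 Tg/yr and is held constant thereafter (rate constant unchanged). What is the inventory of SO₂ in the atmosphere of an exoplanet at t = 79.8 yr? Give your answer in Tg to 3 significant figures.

88.1 Tg

Residence time τ = M₀/F₀ = 47.34 yr. The eventual steady state is M_∞ = M₀·(F₁/F₀) = 151 × 1.56/3.19 = 73.843 Tg.
The anomaly ΔM(t) = M(t) − M_∞ decays as ΔM₀·e^(−t/τ) with ΔM₀ = 151 − 73.843 = 77.16 Tg.
At t = 79.8 yr, e^(−t/τ) = e^(−1.686) = 0.1853, so ΔM = 14.30 Tg and M = 73.843 + 14.30 = 88.140 Tg.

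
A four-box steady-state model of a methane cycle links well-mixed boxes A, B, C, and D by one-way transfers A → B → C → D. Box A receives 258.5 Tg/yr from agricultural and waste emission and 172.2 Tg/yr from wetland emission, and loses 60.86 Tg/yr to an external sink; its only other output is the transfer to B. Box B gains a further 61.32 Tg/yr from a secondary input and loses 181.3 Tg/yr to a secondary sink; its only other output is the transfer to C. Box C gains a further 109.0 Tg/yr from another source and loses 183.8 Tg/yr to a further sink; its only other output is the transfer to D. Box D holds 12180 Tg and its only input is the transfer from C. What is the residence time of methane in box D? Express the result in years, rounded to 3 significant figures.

69.6 yr

Box A: F(A→B) = (258.5 + 172.2) − 60.86 = 369.84 Tg/yr.
Box B: F(B→C) = (369.84 + 61.32) − 181.3 = 249.86 Tg/yr.
Box C: F(C→D) = (249.86 + 109.0) − 183.8 = 175.06 Tg/yr.
Box D throughput = its input = 175.06 Tg/yr; τ = 12180 / 175.06 = 69.58 yr.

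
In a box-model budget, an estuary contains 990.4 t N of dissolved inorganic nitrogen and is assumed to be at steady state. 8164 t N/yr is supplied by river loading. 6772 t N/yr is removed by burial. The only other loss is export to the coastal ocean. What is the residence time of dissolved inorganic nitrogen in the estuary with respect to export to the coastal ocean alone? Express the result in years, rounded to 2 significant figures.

0.71 yr

At steady state ΣF_in = ΣF_out.
ΣF_in = 8164.0 t N/yr.
Export to the coastal ocean flux = ΣF_in − (6772) = 8164.0 − 6772 = 1392 t N/yr.
τ = M / F = 990.4 / 1392 = 0.7115 yr.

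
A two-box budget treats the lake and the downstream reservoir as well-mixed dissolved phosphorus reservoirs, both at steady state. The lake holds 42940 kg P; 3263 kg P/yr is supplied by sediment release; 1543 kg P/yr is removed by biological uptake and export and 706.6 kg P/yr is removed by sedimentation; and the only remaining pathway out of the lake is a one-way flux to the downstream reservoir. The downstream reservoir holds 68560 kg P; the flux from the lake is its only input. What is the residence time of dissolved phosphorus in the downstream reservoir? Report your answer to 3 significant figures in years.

Balance the lake: ΣF_in = 3263.0 kg P/yr.
Flux to the downstream reservoir = ΣF_in − (1543 + 706.6) = 1013.4 kg P/yr.
At steady state the output of the downstream reservoir equals its input, 1013.4 kg P/yr.
τ = M / F = 68560 / 1013.4 = 67.65 yr.

67.7 yr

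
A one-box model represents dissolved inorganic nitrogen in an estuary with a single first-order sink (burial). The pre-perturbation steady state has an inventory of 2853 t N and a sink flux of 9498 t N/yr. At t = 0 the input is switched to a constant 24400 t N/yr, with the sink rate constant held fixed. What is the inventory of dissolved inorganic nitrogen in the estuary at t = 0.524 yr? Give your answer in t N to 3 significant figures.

6550 t N

Residence time τ = M₀/F₀ = 0.3004 yr. The eventual steady state is M_∞ = M₀·(F₁/F₀) = 2853 × 24400/9498 = 7329.2 t N.
The anomaly ΔM(t) = M(t) − M_∞ decays as ΔM₀·e^(−t/τ) with ΔM₀ = 2853 − 7329.2 = −4476 t N.
At t = 0.524 yr, e^(−t/τ) = e^(−1.744) = 0.1747, so ΔM = −782.2 t N and M = 7329.2 − 782.2 = 6547.1 t N.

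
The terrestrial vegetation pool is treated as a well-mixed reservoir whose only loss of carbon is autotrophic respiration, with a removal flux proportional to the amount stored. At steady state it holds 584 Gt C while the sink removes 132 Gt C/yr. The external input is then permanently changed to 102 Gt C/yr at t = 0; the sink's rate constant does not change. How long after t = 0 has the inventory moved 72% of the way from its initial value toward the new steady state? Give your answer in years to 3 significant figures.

5.63 yr

τ = M₀/F₀ = 584/132 = 4.424 yr.
The remaining gap fraction is e^(−t/τ); 72% covered ⇒ e^(−t/τ) = 0.280.
t = −τ ln(0.280) = 4.424 × 1.273 = 5.632 yr.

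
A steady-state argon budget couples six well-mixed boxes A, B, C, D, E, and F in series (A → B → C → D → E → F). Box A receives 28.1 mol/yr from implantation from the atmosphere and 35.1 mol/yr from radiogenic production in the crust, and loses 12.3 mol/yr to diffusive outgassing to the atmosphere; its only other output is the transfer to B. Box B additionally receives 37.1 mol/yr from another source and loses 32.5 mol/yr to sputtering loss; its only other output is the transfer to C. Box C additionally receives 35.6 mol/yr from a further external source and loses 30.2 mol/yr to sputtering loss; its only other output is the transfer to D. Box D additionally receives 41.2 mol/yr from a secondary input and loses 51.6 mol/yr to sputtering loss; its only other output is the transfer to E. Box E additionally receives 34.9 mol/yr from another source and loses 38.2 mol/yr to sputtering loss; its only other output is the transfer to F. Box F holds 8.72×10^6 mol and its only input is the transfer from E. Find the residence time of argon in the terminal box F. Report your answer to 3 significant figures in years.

Box A: F(A→B) = (28.1 + 35.1) − 12.3 = 50.900 mol/yr.
Box B: F(B→C) = (50.900 + 37.1) − 32.5 = 55.500 mol/yr.
Box C: F(C→D) = (55.500 + 35.6) − 30.2 = 60.900 mol/yr.
Box D: F(D→E) = (60.900 + 41.2) − 51.6 = 50.500 mol/yr.
Box E: F(E→F) = (50.500 + 34.9) − 38.2 = 47.200 mol/yr.
Box F throughput = its input = 47.200 mol/yr; τ = 8.72×10^6 / 47.200 = 184700 yr.

185000 yr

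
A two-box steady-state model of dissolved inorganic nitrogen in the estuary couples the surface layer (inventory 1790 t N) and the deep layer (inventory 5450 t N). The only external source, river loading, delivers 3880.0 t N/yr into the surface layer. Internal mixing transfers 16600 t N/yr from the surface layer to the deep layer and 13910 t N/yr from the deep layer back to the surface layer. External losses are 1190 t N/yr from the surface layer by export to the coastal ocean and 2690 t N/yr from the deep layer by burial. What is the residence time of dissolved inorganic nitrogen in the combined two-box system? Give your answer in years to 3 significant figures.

Residence time in the combined system uses the total inventory and the total *external* removal — internal exchanges between the two boxes cancel.
M_total = 1790 + 5450 = 7240.0 t N.
ΣF_external_out = 1190 + 2690 = 3880.0 t N/yr.
τ = M_total / ΣF_ext = 7240.0 / 3880.0 = 1.866 yr.

1.87 yr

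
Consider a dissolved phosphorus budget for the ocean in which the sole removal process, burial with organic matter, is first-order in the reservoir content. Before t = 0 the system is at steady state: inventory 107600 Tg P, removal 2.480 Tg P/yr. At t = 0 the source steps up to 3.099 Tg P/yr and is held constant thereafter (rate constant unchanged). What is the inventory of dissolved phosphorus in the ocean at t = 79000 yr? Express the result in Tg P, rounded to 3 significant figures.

Residence time τ = M₀/F₀ = 43390 yr. The eventual steady state is M_∞ = M₀·(F₁/F₀) = 107600 × 3.099/2.480 = 134460 Tg P.
The anomaly ΔM(t) = M(t) − M_∞ decays as ΔM₀·e^(−t/τ) with ΔM₀ = 107600 − 134460 = −26860 Tg P.
At t = 79000 yr, e^(−t/τ) = e^(−1.821) = 0.1619, so ΔM = −4348 Tg P and M = 134460 − 4348 = 130110 Tg P.

130000 Tg P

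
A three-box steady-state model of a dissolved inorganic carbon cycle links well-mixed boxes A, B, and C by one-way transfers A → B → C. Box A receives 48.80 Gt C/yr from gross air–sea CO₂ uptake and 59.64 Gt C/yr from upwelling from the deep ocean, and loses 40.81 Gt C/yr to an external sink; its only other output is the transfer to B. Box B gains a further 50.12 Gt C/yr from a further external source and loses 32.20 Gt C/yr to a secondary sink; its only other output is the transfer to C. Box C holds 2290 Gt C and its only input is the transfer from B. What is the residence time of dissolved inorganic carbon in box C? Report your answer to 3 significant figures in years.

26.8 yr

Box A: F(A→B) = (48.80 + 59.64) − 40.81 = 67.630 Gt C/yr.
Box B: F(B→C) = (67.630 + 50.12) − 32.20 = 85.550 Gt C/yr.
Box C throughput = its input = 85.550 Gt C/yr; τ = 2290 / 85.550 = 26.77 yr.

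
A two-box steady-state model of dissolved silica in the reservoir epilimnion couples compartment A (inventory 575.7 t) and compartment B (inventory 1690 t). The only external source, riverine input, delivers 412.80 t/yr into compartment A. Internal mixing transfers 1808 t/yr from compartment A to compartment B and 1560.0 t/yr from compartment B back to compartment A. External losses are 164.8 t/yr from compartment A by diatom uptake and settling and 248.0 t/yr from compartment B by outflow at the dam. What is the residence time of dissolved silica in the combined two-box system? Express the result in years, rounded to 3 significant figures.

Treat the two boxes together as one reservoir: the mixing fluxes between them are internal recycling, so τ = ΣM / Σ(external losses).
M_total = 575.7 + 1690 = 2265.7 t.
ΣF_external_out = 164.8 + 248.0 = 412.80 t/yr.
τ = M_total / ΣF_ext = 2265.7 / 412.80 = 5.489 yr.

5.49 yr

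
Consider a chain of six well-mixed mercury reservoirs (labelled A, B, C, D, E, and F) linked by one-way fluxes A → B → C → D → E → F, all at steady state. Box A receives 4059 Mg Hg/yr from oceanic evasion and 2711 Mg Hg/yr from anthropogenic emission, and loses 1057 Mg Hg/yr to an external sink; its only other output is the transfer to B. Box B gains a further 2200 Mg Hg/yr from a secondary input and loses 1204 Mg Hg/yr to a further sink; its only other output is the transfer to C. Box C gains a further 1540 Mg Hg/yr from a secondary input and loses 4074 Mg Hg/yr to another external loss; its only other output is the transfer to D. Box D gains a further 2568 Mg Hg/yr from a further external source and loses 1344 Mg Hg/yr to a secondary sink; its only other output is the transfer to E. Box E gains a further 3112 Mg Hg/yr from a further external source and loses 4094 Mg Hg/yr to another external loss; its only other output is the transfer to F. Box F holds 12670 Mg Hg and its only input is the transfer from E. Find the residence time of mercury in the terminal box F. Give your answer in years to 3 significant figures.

Box A: F(A→B) = (4059 + 2711) − 1057 = 5713.0 Mg Hg/yr.
Box B: F(B→C) = (5713.0 + 2200) − 1204 = 6709.0 Mg Hg/yr.
Box C: F(C→D) = (6709.0 + 1540) − 4074 = 4175.0 Mg Hg/yr.
Box D: F(D→E) = (4175.0 + 2568) − 1344 = 5399.0 Mg Hg/yr.
Box E: F(E→F) = (5399.0 + 3112) − 4094 = 4417.0 Mg Hg/yr.
Box F throughput = its input = 4417.0 Mg Hg/yr; τ = 12670 / 4417.0 = 2.868 yr.

2.87 yr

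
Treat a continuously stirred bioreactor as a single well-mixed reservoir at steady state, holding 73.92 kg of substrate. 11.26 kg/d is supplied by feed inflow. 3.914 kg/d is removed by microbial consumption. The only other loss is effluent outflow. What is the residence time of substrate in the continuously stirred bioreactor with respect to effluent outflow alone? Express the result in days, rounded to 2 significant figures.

10 d

At steady state ΣF_in = ΣF_out.
ΣF_in = 11.260 kg/d.
Effluent outflow flux = ΣF_in − (3.914) = 11.260 − 3.914 = 7.346 kg/d.
τ = M / F = 73.92 / 7.346 = 10.06 d.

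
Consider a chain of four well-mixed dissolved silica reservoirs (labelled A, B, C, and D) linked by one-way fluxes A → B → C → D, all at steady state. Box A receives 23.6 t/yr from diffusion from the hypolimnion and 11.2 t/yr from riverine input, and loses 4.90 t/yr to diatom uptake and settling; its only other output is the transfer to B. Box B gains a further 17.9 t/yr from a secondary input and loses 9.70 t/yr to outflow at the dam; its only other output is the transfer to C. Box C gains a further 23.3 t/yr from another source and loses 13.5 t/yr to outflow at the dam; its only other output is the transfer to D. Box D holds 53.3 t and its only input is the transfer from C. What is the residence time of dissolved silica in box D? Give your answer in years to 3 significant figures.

Box A: F(A→B) = (23.6 + 11.2) − 4.90 = 29.900 t/yr.
Box B: F(B→C) = (29.900 + 17.9) − 9.70 = 38.100 t/yr.
Box C: F(C→D) = (38.100 + 23.3) − 13.5 = 47.900 t/yr.
Box D throughput = its input = 47.900 t/yr; τ = 53.3 / 47.900 = 1.113 yr.

1.11 yr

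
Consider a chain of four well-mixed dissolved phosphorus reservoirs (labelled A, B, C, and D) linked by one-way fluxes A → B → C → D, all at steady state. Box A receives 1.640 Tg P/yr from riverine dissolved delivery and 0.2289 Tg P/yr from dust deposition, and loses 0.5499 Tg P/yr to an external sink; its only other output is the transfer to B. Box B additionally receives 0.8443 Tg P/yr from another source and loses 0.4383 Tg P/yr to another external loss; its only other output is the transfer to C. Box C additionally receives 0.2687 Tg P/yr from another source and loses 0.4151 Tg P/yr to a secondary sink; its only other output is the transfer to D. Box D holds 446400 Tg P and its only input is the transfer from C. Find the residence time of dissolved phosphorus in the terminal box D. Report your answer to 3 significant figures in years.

283000 yr

Box A: F(A→B) = (1.640 + 0.2289) − 0.5499 = 1.3190 Tg P/yr.
Box B: F(B→C) = (1.3190 + 0.8443) − 0.4383 = 1.7250 Tg P/yr.
Box C: F(C→D) = (1.7250 + 0.2687) − 0.4151 = 1.5786 Tg P/yr.
Box D throughput = its input = 1.5786 Tg P/yr; τ = 446400 / 1.5786 = 282800 yr.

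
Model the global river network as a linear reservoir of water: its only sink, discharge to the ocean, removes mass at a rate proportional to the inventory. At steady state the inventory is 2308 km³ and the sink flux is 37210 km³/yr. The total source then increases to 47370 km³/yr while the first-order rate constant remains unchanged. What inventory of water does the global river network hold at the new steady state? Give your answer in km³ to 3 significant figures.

Rate constant k = F/M = 37210 / 2308 = 16.12 yr⁻¹.
At the new steady state, source = k·M_new ⇒ M_new = 47370 / 16.12 = 2938 km³.
(Equivalently M_new = M × F_new/F_old = 2308 × 47370/37210.)

2940 km³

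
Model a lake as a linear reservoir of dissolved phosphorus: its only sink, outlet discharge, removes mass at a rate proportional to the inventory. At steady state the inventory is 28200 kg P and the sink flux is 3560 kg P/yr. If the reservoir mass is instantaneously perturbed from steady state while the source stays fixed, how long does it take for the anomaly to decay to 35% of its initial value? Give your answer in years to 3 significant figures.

8.32 yr

For a linear reservoir the anomaly decays as exp(−t/τ) with τ = M/F = 28200/3560 = 7.921 yr.
exp(−t/τ) = 0.35 ⇒ t = −τ ln(0.35) = 7.921 × 1.050 = 8.316 yr.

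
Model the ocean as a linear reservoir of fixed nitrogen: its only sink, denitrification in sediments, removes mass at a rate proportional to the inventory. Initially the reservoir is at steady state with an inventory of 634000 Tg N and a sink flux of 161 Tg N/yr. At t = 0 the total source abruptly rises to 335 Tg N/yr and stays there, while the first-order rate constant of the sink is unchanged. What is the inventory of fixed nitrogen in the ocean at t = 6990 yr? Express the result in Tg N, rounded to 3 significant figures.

τ = M₀/F₀ = 634000/161 = 3938 yr; rate constant k = 1/τ.
New steady state M_∞ = F₁/k = F₁·τ = 335 × 3938 = 1.3192×10^6 Tg N.
M(t) = M_∞ + (M₀ − M_∞)·e^(−t/τ); t/τ = 6990/3938 = 1.775, so e^(−t/τ) = 0.1695.
M(t) = 1.3192×10^6 − 685200 × 0.1695 = 1.2031×10^6 Tg N.

1.20×10^6 Tg N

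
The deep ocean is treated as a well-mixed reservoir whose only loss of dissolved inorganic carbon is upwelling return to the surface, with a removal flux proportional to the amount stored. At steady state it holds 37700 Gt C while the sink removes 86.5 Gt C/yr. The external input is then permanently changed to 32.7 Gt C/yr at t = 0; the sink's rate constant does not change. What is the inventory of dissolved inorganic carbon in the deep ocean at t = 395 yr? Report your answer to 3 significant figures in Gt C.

23700 Gt C

Residence time τ = M₀/F₀ = 435.8 yr. The eventual steady state is M_∞ = M₀·(F₁/F₀) = 37700 × 32.7/86.5 = 14252 Gt C.
The anomaly ΔM(t) = M(t) − M_∞ decays as ΔM₀·e^(−t/τ) with ΔM₀ = 37700 − 14252 = 23450 Gt C.
At t = 395 yr, e^(−t/τ) = e^(−0.9063) = 0.4040, so ΔM = 9473 Gt C and M = 14252 + 9473 = 23725 Gt C.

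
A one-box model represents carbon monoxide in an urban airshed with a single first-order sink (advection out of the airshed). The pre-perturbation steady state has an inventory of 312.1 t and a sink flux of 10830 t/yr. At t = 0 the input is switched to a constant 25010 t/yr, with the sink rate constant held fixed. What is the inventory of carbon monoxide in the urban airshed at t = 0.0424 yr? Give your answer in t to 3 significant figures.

Residence time τ = M₀/F₀ = 0.02882 yr. The eventual steady state is M_∞ = M₀·(F₁/F₀) = 312.1 × 25010/10830 = 720.74 t.
The anomaly ΔM(t) = M(t) − M_∞ decays as ΔM₀·e^(−t/τ) with ΔM₀ = 312.1 − 720.74 = −408.6 t.
At t = 0.0424 yr, e^(−t/τ) = e^(−1.471) = 0.2296, so ΔM = −93.84 t and M = 720.74 − 93.84 = 626.91 t.

627 t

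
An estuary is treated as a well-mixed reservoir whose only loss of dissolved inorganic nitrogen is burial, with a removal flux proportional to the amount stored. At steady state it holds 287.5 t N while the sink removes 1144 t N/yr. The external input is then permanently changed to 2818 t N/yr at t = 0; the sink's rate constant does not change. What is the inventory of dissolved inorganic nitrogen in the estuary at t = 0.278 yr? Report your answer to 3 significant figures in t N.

The sink rate constant is k = F₀/M₀ = 1144/287.5 = 3.979 yr⁻¹.
Solving dM/dt = F₁ − kM with M(0) = M₀ gives M(t) = F₁/k + (M₀ − F₁/k)·e^(−kt).
F₁/k = 2818/3.979 = 708.19 t N; kt = 3.979 × 0.278 = 1.106, e^(−kt) = 0.3308.
M(0.278) = 708.19 + (287.5 − 708.19) × 0.3308 = 708.19 − 139.2 = 569.02 t N.

569 t N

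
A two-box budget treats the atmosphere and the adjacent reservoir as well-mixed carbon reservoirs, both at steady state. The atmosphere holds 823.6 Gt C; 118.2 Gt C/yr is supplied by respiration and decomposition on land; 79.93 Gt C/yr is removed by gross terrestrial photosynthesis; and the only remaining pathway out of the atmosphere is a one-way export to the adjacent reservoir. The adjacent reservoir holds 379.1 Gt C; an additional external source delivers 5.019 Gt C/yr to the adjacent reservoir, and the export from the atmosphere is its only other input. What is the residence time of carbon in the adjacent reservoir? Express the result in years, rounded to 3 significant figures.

8.76 yr

Balance the atmosphere: ΣF_in = 118.20 Gt C/yr.
Export to the adjacent reservoir = ΣF_in − (79.93) = 38.270 Gt C/yr.
Total input to the adjacent reservoir = 38.270 + 5.019 = 43.289 Gt C/yr; at steady state this equals its total output.
τ = M / F = 379.1 / 43.289 = 8.757 yr.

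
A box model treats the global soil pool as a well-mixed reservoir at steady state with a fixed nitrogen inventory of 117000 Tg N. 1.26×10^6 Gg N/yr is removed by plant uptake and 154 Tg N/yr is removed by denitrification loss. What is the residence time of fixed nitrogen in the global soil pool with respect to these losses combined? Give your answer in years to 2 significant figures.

Convert the plant uptake flux: 1.26×10^6 Gg N/yr = 1260 Tg N/yr.
Total removal = 1260 + 154.0 = 1414.0 Tg N/yr.
τ = M / ΣF_out = 117000 / 1414.0 = 82.74 yr.

83 yr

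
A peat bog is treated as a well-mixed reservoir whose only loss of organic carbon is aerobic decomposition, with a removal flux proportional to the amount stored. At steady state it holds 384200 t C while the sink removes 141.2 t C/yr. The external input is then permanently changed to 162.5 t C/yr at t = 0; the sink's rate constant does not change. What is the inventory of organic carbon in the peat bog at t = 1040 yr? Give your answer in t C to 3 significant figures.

The sink rate constant is k = F₀/M₀ = 141.2/384200 = 0.0003675 yr⁻¹.
Solving dM/dt = F₁ − kM with M(0) = M₀ gives M(t) = F₁/k + (M₀ − F₁/k)·e^(−kt).
F₁/k = 162.5/0.0003675 = 442160 t C; kt = 0.0003675 × 1040 = 0.3822, e^(−kt) = 0.6823.
M(1040) = 442160 + (384200 − 442160) × 0.6823 = 442160 − 39550 = 402610 t C.

403000 t C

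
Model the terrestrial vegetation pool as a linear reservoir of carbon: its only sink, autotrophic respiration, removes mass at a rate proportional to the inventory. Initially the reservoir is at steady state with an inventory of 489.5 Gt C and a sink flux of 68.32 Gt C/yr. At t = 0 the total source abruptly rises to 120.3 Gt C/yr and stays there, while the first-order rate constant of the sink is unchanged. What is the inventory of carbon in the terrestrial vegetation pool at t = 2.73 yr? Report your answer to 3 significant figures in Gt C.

The sink rate constant is k = F₀/M₀ = 68.32/489.5 = 0.1396 yr⁻¹.
Solving dM/dt = F₁ − kM with M(0) = M₀ gives M(t) = F₁/k + (M₀ − F₁/k)·e^(−kt).
F₁/k = 120.3/0.1396 = 861.93 Gt C; kt = 0.1396 × 2.73 = 0.3810, e^(−kt) = 0.6832.
M(2.73) = 861.93 + (489.5 − 861.93) × 0.6832 = 861.93 − 254.4 = 607.50 Gt C.

608 Gt C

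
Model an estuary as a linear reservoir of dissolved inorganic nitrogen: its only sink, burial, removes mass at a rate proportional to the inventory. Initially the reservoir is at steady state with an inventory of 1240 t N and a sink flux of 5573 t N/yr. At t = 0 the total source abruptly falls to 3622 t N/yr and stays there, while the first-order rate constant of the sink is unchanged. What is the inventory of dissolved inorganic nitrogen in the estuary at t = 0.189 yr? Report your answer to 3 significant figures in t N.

992 t N

Residence time τ = M₀/F₀ = 0.2225 yr. The eventual steady state is M_∞ = M₀·(F₁/F₀) = 1240 × 3622/5573 = 805.90 t N.
The anomaly ΔM(t) = M(t) − M_∞ decays as ΔM₀·e^(−t/τ) with ΔM₀ = 1240 − 805.90 = 434.1 t N.
At t = 0.189 yr, e^(−t/τ) = e^(−0.8494) = 0.4277, so ΔM = 185.6 t N and M = 805.90 + 185.6 = 991.55 t N.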